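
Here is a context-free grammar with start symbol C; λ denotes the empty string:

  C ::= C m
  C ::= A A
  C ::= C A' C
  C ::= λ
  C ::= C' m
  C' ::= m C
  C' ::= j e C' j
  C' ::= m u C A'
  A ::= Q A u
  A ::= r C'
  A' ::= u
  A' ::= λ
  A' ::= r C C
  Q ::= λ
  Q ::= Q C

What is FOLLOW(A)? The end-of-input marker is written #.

{ #, j, m, r, u }

In C ::= A A: add FIRST(A) = { j, m, r, u }.
In C ::= A A: A is at the end, add FOLLOW(C) = { #, j, m, r, u }.
In A ::= Q A u: add FIRST(u) = { u }.
Union: FOLLOW(A) = { #, j, m, r, u }.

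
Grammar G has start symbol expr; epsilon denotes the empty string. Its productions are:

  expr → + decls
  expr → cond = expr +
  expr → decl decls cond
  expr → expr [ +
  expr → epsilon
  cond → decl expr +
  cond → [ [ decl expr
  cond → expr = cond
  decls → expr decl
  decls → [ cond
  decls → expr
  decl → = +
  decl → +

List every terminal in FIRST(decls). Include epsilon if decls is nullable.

From decls → expr decl: expr nullable, take FIRST(expr) ∪ FIRST(decl) = { +, =, [ }.
decls → [ cond contributes {[}.
From decls → expr: add FIRST(expr) = { +, =, [, epsilon } (including epsilon since expr is nullable).
Union: FIRST(decls) = { +, =, [, epsilon }.

{ +, =, [, epsilon }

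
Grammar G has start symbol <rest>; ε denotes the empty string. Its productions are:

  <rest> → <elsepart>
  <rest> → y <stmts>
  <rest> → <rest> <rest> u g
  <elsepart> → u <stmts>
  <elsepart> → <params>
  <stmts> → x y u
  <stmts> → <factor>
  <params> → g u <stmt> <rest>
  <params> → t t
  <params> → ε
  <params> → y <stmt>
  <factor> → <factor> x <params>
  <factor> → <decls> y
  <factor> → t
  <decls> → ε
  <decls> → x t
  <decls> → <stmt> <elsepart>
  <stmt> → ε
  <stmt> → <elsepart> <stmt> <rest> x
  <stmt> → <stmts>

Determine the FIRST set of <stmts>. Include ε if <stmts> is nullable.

{ g, t, u, x, y }

<stmts> → x y u contributes {x}.
From <stmts> → <factor>: add FIRST(<factor>) = { g, t, u, x, y }.
Union: FIRST(<stmts>) = { g, t, u, x, y }.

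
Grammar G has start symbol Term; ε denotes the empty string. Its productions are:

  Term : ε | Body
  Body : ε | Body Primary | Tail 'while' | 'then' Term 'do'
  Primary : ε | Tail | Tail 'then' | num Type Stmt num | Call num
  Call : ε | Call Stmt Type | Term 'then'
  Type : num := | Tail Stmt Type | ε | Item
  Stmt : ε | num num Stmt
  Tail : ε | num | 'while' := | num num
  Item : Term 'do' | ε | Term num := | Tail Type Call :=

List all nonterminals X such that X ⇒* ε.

Directly nullable (have an ε-production): Term, Body, Primary, Call, Type, Stmt, Tail, Item.

{ Body, Call, Item, Primary, Stmt, Tail, Term, Type }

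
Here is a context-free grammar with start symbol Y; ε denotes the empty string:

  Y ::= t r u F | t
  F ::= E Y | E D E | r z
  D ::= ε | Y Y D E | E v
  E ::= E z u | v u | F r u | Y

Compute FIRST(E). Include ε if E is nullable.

{ r, t, v }

From E ::= E z u: add FIRST(E) = { r, t, v }.
E ::= v u contributes {v}.
From E ::= F r u: add FIRST(F) = { r, t, v }.
From E ::= Y: add FIRST(Y) = { t }.
Union: FIRST(E) = { r, t, v }.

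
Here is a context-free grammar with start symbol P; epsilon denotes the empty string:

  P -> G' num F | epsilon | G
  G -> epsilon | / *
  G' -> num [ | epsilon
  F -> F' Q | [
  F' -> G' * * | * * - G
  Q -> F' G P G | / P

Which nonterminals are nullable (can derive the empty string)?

Directly nullable (have an epsilon-production): P, G, G'.
No other nonterminal has a production whose RHS symbols are all nullable.

{ G, G', P }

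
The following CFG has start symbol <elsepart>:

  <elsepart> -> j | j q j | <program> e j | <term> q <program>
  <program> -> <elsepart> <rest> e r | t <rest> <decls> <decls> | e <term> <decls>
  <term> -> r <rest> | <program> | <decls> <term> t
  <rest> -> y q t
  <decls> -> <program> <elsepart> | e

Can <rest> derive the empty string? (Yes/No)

No nonterminal in this grammar is nullable.
No production of <rest> has an RHS whose symbols are all nullable, so <rest> is not nullable.

No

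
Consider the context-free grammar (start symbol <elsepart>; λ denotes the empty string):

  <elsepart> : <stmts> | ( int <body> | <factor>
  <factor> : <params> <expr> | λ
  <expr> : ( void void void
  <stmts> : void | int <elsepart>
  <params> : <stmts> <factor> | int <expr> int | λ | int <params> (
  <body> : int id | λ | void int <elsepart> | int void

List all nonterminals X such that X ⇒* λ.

{ <body>, <elsepart>, <factor>, <params> }

Directly nullable (have an λ-production): <factor>, <params>, <body>.
<elsepart> : <factor> with every symbol nullable, so <elsepart> is nullable.
No other nonterminal has a production whose RHS symbols are all nullable.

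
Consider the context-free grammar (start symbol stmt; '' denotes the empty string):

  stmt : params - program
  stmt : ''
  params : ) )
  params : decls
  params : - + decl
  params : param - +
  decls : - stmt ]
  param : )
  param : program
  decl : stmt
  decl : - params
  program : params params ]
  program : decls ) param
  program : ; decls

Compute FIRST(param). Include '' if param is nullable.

{ ), -, ; }

param : ) contributes {)}.
From param : program: add FIRST(program) = { ), -, ; }.
Union: FIRST(param) = { ), -, ; }.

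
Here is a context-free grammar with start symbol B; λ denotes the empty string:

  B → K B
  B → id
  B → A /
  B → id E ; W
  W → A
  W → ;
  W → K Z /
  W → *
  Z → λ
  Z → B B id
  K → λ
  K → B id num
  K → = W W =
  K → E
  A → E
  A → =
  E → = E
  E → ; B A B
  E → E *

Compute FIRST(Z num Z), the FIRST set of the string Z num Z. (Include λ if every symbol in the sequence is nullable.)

Add FIRST(Z)\{λ} = { ;, =, id }; Z is nullable, continue.
num is a terminal; add {num} and stop.

{ ;, =, id, num }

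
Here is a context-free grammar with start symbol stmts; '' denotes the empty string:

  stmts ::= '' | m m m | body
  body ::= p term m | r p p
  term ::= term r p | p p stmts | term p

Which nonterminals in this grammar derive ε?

Directly nullable (have an ''-production): stmts.
No other nonterminal has a production whose RHS symbols are all nullable.

{ stmts }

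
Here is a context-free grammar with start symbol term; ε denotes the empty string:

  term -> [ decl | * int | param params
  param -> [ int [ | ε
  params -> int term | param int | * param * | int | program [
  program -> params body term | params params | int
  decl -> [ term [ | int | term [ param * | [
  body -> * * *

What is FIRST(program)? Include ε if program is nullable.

From program -> params body term: add FIRST(params) = { *, [, int }.
From program -> params params: add FIRST(params) = { *, [, int }.
program -> int contributes {int}.
Union: FIRST(program) = { *, [, int }.

{ *, [, int }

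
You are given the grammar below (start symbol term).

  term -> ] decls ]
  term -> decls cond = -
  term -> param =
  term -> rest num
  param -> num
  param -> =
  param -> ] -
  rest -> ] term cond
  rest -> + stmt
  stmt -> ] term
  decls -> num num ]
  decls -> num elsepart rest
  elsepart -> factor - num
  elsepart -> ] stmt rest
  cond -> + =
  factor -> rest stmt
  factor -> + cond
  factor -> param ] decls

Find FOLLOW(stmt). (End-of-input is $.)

In rest -> + stmt: stmt is at the end, add FOLLOW(rest) = { +, -, ], num }.
In elsepart -> ] stmt rest: add FIRST(rest) = { +, ] }.
In factor -> rest stmt: stmt is at the end, add FOLLOW(factor) = { - }.
Union: FOLLOW(stmt) = { +, -, ], num }.

{ +, -, ], num }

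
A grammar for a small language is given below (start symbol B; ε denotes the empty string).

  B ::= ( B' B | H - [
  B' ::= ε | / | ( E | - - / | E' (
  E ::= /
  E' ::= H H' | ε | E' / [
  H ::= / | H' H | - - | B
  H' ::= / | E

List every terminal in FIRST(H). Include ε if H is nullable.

H ::= / contributes {/}.
From H ::= H' H: add FIRST(H') = { / }.
H ::= - - contributes {-}.
From H ::= B: add FIRST(B) = { (, -, / }.
Union: FIRST(H) = { (, -, / }.

{ (, -, / }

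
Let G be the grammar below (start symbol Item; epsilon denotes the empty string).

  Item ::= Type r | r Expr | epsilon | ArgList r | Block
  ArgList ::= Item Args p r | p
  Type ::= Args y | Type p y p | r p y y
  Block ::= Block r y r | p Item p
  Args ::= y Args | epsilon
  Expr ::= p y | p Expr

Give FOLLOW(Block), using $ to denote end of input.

In Item ::= Block: Block is at the end, add FOLLOW(Item) = { $, p, y }.
In Block ::= Block r y r: add FIRST(r y r) = { r }.
Union: FOLLOW(Block) = { $, p, r, y }.

{ $, p, r, y }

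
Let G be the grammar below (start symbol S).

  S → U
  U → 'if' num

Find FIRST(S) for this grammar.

From S → U: add FIRST(U) = { 'if' }.
Union: FIRST(S) = { 'if' }.

{ 'if' }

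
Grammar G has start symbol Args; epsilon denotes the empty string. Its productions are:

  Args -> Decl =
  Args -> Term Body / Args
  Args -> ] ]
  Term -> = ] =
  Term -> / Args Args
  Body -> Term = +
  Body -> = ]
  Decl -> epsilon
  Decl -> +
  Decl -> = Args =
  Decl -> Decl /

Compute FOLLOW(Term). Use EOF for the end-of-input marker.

In Args -> Term Body / Args: add FIRST(Body / Args) = { /, = }.
In Body -> Term = +: add FIRST(= +) = { = }.
Union: FOLLOW(Term) = { /, = }.

{ /, = }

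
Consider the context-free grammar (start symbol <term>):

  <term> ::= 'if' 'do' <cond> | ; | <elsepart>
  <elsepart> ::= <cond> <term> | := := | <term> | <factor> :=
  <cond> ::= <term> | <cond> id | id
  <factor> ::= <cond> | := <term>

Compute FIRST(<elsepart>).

From <elsepart> ::= <cond> <term>: add FIRST(<cond>) = { 'if', :=, ;, id }.
<elsepart> ::= := := contributes {:=}.
From <elsepart> ::= <term>: add FIRST(<term>) = { 'if', :=, ;, id }.
From <elsepart> ::= <factor> :=: add FIRST(<factor>) = { 'if', :=, ;, id }.
Union: FIRST(<elsepart>) = { 'if', :=, ;, id }.

{ 'if', :=, ;, id }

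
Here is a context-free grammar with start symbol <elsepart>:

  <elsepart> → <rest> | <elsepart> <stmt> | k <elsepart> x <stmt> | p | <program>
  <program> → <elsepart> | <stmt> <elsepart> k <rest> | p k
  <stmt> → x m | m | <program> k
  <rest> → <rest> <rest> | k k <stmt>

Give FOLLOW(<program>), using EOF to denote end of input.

In <elsepart> → <program>: <program> is at the end, add FOLLOW(<elsepart>) = { EOF, k, m, p, x }.
In <stmt> → <program> k: add FIRST(k) = { k }.
Union: FOLLOW(<program>) = { EOF, k, m, p, x }.

{ EOF, k, m, p, x }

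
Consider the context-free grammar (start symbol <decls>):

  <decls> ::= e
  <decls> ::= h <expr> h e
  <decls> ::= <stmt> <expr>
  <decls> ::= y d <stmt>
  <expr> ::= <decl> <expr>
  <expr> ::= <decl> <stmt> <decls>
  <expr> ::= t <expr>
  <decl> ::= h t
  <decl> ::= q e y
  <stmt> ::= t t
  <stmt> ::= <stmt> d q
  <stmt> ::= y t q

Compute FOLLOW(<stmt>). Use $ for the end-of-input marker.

{ $, d, e, h, q, t, y }

In <decls> ::= <stmt> <expr>: add FIRST(<expr>) = { h, q, t }.
In <decls> ::= y d <stmt>: <stmt> is at the end, add FOLLOW(<decls>) = { $, h }.
In <expr> ::= <decl> <stmt> <decls>: add FIRST(<decls>) = { e, h, t, y }.
In <stmt> ::= <stmt> d q: add FIRST(d q) = { d }.
Union: FOLLOW(<stmt>) = { $, d, e, h, q, t, y }.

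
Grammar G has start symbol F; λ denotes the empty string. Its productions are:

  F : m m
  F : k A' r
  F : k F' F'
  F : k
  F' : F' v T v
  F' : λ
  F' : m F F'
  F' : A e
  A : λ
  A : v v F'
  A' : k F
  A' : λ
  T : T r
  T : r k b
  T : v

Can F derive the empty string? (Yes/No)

Nullable nonterminals: A, A', F'.
No production of F has an RHS whose symbols are all nullable, so F is not nullable.

No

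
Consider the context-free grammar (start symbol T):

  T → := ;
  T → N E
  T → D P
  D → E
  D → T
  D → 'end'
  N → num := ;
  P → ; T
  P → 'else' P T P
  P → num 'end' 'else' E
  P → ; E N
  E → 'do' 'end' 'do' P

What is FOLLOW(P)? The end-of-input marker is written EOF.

In T → D P: P is at the end, add FOLLOW(T) = { EOF, 'do', 'else', 'end', :=, ;, num }.
In P → 'else' P T P: add FIRST(T P) = { 'do', 'end', :=, num }.
In P → 'else' P T P: P is at the end, add FOLLOW(P) = { EOF, 'do', 'else', 'end', :=, ;, num }.
In E → 'do' 'end' 'do' P: P is at the end, add FOLLOW(E) = { EOF, 'do', 'else', 'end', :=, ;, num }.
Union: FOLLOW(P) = { EOF, 'do', 'else', 'end', :=, ;, num }.

{ EOF, 'do', 'else', 'end', :=, ;, num }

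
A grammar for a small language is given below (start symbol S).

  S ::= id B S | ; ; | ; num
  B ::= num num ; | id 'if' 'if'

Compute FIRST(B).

B ::= num num ; contributes {num}.
B ::= id 'if' 'if' contributes {id}.
Union: FIRST(B) = { id, num }.

{ id, num }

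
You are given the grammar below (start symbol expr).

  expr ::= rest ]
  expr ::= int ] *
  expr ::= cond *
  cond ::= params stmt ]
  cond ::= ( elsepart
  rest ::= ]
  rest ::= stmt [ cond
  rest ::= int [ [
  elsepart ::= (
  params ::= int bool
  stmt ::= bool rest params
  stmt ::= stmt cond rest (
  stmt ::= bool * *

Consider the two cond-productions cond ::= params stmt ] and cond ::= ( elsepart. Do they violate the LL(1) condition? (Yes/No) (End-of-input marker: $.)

No

FIRST(params stmt ]) = { int } and FIRST(( elsepart) = { ( }.
The FIRST sets are disjoint and neither alternative is nullable — no conflict.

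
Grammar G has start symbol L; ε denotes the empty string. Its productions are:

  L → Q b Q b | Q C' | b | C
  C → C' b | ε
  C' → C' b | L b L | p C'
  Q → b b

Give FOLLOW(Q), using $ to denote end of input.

{ b, p }

In L → Q b Q b: add FIRST(b Q b) = { b }.
In L → Q b Q b: add FIRST(b) = { b }.
In L → Q C': add FIRST(C') = { b, p }.
Union: FOLLOW(Q) = { b, p }.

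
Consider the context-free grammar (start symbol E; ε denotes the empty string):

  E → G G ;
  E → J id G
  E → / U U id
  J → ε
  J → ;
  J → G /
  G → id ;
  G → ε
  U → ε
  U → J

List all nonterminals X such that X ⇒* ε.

Directly nullable (have an ε-production): J, G, U.
No other nonterminal has a production whose RHS symbols are all nullable.

{ G, J, U }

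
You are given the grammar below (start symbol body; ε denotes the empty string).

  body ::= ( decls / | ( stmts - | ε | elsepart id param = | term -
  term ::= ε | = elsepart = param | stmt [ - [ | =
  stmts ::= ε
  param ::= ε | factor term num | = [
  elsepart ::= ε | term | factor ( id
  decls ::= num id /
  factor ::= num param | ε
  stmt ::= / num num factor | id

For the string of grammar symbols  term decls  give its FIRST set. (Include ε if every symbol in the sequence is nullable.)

{ /, =, id, num }

Add FIRST(term)\{ε} = { /, =, id }; term is nullable, continue.
Add FIRST(decls) = { num }; decls is not nullable, stop.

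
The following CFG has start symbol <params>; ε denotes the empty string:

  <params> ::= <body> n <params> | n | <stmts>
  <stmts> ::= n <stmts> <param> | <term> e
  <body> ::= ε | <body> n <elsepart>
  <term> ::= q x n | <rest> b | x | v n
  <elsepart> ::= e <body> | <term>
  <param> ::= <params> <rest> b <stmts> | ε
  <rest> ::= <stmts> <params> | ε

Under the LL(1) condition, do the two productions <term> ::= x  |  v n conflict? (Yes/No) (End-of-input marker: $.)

FIRST(x) = { x } and FIRST(v n) = { v }.
The FIRST sets are disjoint and neither alternative is nullable — no conflict.

No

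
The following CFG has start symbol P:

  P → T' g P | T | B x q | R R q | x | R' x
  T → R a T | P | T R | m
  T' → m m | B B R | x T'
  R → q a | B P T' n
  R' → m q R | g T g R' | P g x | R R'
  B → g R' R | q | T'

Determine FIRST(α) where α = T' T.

Add FIRST(T') = { g, m, q, x }; T' is not nullable, stop.

{ g, m, q, x }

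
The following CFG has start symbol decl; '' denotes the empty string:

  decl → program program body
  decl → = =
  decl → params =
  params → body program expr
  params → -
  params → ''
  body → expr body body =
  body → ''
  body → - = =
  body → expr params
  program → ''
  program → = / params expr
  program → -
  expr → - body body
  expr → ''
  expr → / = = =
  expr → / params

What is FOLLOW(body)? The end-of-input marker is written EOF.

In decl → program program body: body is at the end, add FOLLOW(decl) = { EOF }.
In params → body program expr: add FIRST(program expr)\{''} = { -, /, = }.
  Since program expr is nullable, also add FOLLOW(params) = { EOF, -, /, = }.
In body → expr body body =: add FIRST(body =) = { -, /, = }.
In body → expr body body =: add FIRST(=) = { = }.
In expr → - body body: add FIRST(body)\{''} = { -, /, = }.
  Since body is nullable, also add FOLLOW(expr) = { EOF, -, /, = }.
In expr → - body body: body is at the end, add FOLLOW(expr) = { EOF, -, /, = }.
Union: FOLLOW(body) = { EOF, -, /, = }.

{ EOF, -, /, = }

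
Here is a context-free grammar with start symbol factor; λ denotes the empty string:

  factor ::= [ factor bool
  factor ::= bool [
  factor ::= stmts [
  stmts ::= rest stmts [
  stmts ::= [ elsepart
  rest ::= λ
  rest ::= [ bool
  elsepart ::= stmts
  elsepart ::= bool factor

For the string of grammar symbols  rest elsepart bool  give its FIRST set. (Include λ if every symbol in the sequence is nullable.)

{ [, bool }

Add FIRST(rest)\{λ} = { [ }; rest is nullable, continue.
Add FIRST(elsepart) = { [, bool }; elsepart is not nullable, stop.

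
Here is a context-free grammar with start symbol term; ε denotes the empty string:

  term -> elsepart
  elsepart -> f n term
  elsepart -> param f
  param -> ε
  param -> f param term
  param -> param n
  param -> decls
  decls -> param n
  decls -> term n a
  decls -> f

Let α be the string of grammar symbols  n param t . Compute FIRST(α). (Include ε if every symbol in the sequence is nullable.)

n is a terminal; add {n} and stop.

{ n }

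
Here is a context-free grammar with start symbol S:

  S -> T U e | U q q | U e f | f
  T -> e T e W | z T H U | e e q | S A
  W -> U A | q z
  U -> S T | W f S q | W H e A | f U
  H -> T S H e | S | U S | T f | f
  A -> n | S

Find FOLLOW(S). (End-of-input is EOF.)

{ EOF, e, f, n, q, z }

S is the start symbol, so EOF ∈ FOLLOW(S).
In T -> S A: add FIRST(A) = { e, f, n, q, z }.
In U -> S T: add FIRST(T) = { e, f, q, z }.
In U -> W f S q: add FIRST(q) = { q }.
In H -> T S H e: add FIRST(H e) = { e, f, q, z }.
In H -> S: S is at the end, add FOLLOW(H) = { e, f, q, z }.
In H -> U S: S is at the end, add FOLLOW(H) = { e, f, q, z }.
In A -> S: S is at the end, add FOLLOW(A) = { e, f, n, q, z }.
Union: FOLLOW(S) = { EOF, e, f, n, q, z }.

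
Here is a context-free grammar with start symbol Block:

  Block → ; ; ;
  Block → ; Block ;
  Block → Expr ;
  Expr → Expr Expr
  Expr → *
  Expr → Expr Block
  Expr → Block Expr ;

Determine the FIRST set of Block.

Block → ; ; ; contributes {;}.
Block → ; Block ; contributes {;}.
From Block → Expr ;: add FIRST(Expr) = { *, ; }.
Union: FIRST(Block) = { *, ; }.

{ *, ; }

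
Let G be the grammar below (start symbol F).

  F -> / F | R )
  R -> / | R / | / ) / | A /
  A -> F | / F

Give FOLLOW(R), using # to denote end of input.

{ ), / }

In F -> R ): add FIRST()) = { ) }.
In R -> R /: add FIRST(/) = { / }.
Union: FOLLOW(R) = { ), / }.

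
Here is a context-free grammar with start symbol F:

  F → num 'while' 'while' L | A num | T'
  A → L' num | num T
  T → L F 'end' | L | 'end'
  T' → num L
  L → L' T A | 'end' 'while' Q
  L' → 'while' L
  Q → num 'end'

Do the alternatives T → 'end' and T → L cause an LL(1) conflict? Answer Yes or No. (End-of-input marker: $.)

Yes

FIRST('end') = { 'end' } and FIRST(L) = { 'end', 'while' }.
Both contain 'end', so the two alternatives are not disjoint — LL(1) conflict.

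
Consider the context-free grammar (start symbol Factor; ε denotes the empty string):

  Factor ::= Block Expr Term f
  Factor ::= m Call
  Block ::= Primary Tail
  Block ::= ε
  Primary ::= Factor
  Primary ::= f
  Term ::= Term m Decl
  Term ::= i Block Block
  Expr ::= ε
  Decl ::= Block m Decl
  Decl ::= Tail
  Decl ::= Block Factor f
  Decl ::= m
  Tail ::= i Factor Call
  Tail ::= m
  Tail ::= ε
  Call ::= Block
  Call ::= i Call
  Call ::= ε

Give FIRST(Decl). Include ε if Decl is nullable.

{ f, i, m, ε }

From Decl ::= Block m Decl: Block nullable, take FIRST(Block) ∪ {m} = { f, i, m }.
From Decl ::= Tail: add FIRST(Tail) = { i, m, ε } (including ε since Tail is nullable).
From Decl ::= Block Factor f: Block nullable, take FIRST(Block) ∪ FIRST(Factor) = { f, i, m }.
Decl ::= m contributes {m}.
Union: FIRST(Decl) = { f, i, m, ε }.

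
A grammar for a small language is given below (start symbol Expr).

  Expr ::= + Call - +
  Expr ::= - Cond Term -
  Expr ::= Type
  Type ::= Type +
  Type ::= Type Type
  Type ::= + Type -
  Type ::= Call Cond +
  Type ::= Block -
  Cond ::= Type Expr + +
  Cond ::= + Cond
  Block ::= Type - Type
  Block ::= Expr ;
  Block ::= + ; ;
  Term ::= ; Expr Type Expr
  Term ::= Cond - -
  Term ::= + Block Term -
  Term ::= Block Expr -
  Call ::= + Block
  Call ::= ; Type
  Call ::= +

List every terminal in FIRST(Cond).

{ +, -, ; }

From Cond ::= Type Expr + +: add FIRST(Type) = { +, -, ; }.
Cond ::= + Cond contributes {+}.
Union: FIRST(Cond) = { +, -, ; }.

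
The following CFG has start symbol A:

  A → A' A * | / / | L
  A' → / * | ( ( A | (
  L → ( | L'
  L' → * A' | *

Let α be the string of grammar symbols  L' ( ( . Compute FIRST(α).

Add FIRST(L') = { * }; L' is not nullable, stop.

{ * }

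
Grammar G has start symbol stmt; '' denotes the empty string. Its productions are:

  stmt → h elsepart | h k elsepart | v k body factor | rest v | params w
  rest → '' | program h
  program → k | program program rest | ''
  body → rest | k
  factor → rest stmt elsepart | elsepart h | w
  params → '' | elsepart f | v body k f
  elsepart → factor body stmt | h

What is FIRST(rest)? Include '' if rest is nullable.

{ h, k, '' }

rest → '' contributes ''.
From rest → program h: program nullable, take FIRST(program) ∪ {h} = { h, k }.
Union: FIRST(rest) = { h, k, '' }.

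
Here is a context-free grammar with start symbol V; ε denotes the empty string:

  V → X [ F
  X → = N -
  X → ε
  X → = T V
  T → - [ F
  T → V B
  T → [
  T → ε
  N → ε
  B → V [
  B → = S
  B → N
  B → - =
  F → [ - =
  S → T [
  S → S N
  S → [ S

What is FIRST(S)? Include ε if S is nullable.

From S → T [: T nullable, take FIRST(T) ∪ {[} = { -, =, [ }.
From S → S N: add FIRST(S) = { -, =, [ }.
S → [ S contributes {[}.
Union: FIRST(S) = { -, =, [ }.

{ -, =, [ }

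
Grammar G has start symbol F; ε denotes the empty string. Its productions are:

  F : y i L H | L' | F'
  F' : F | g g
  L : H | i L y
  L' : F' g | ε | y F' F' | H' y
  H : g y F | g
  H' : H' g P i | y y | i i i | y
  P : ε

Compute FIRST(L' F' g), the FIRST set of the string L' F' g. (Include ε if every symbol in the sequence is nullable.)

{ g, i, y }

Add FIRST(L')\{ε} = { g, i, y }; L' is nullable, continue.
Add FIRST(F')\{ε} = { g, i, y }; F' is nullable, continue.
g is a terminal; add {g} and stop.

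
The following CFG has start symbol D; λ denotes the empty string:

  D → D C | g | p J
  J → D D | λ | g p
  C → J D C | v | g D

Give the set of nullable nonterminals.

{ J }

Directly nullable (have an λ-production): J.
No other nonterminal has a production whose RHS symbols are all nullable.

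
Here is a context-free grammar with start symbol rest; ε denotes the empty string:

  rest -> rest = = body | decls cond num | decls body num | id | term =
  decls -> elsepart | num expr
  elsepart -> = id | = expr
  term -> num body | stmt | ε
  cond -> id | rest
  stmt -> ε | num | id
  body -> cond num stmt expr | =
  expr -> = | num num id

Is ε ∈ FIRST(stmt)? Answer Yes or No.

Yes

stmt has an ε-production, so stmt ⇒ ε.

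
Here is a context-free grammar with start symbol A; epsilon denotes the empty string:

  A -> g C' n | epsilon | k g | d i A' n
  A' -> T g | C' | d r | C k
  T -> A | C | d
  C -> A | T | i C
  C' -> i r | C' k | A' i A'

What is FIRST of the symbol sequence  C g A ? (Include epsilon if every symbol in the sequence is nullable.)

Add FIRST(C)\{epsilon} = { d, g, i, k }; C is nullable, continue.
g is a terminal; add {g} and stop.

{ d, g, i, k }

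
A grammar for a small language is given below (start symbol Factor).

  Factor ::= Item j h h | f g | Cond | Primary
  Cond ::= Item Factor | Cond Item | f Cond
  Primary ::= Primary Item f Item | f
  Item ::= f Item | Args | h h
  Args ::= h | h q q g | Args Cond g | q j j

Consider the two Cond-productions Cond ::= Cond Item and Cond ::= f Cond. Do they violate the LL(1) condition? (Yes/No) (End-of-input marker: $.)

FIRST(Cond Item) = { f, h, q } and FIRST(f Cond) = { f }.
Both contain f, so the two alternatives are not disjoint — LL(1) conflict.

Yes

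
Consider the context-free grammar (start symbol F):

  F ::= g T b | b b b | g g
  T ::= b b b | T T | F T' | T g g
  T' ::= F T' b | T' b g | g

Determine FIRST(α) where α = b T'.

b is a terminal; add {b} and stop.

{ b }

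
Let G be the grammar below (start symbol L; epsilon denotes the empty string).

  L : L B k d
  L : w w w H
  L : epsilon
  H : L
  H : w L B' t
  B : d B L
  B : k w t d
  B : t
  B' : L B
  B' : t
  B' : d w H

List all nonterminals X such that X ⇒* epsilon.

Directly nullable (have an epsilon-production): L.
H : L with every symbol nullable, so H is nullable.
No other nonterminal has a production whose RHS symbols are all nullable.

{ H, L }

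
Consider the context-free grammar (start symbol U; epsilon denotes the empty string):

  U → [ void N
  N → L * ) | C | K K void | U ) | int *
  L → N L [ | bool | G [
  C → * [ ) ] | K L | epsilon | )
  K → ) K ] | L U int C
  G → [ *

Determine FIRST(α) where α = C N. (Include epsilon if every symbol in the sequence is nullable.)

{ ), *, [, bool, int, epsilon }

Add FIRST(C)\{epsilon} = { ), *, [, bool, int }; C is nullable, continue.
Add FIRST(N)\{epsilon} = { ), *, [, bool, int }; N is nullable, continue.
Every symbol is nullable, so include epsilon.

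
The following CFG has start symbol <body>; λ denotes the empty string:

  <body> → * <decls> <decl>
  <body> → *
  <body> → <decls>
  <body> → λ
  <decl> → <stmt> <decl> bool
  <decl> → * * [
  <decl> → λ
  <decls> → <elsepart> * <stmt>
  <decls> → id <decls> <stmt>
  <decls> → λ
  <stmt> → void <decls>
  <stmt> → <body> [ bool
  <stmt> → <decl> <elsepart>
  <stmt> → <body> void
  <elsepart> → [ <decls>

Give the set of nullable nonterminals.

{ <body>, <decl>, <decls> }

Directly nullable (have an λ-production): <body>, <decl>, <decls>.
No other nonterminal has a production whose RHS symbols are all nullable.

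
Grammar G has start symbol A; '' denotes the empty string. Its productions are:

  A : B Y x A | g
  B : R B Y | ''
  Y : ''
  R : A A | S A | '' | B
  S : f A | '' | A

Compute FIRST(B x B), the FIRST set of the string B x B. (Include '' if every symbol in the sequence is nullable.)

Add FIRST(B)\{''} = { f, g, x }; B is nullable, continue.
x is a terminal; add {x} and stop.

{ f, g, x }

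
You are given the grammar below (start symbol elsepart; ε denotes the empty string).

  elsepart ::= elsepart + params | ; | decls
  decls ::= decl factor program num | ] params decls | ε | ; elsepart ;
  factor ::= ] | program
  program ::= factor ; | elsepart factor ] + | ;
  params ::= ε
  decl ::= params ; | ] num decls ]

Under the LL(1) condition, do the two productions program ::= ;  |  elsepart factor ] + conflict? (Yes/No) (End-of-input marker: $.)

Yes

FIRST(;) = { ; } and FIRST(elsepart factor ] +) = { +, ;, ] }.
Both contain ;, so the two alternatives are not disjoint — LL(1) conflict.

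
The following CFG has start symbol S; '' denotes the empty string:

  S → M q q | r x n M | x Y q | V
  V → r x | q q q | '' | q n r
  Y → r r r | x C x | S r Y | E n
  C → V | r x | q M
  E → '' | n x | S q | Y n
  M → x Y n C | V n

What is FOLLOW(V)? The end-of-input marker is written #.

{ #, n, q, r, x }

In S → V: V is at the end, add FOLLOW(S) = { #, q, r }.
In C → V: V is at the end, add FOLLOW(C) = { #, q, r, x }.
In M → V n: add FIRST(n) = { n }.
Union: FOLLOW(V) = { #, n, q, r, x }.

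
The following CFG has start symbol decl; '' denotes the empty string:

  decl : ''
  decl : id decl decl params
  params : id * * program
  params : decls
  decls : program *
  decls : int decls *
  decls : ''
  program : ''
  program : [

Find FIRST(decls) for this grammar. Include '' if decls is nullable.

{ *, [, int, '' }

From decls : program *: program nullable, take FIRST(program) ∪ {*} = { *, [ }.
decls : int decls * contributes {int}.
decls : '' contributes ''.
Union: FIRST(decls) = { *, [, int, '' }.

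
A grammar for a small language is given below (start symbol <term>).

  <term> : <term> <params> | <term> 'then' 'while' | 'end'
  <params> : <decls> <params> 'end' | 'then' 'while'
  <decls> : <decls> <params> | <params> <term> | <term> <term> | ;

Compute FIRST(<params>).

From <params> : <decls> <params> 'end': add FIRST(<decls>) = { 'end', 'then', ; }.
<params> : 'then' 'while' contributes {'then'}.
Union: FIRST(<params>) = { 'end', 'then', ; }.

{ 'end', 'then', ; }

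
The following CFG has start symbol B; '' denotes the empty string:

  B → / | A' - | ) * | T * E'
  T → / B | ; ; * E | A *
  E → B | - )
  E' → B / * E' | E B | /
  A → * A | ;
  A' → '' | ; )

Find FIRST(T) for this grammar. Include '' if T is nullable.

{ *, /, ; }

T → / B contributes {/}.
T → ; ; * E contributes {;}.
From T → A *: add FIRST(A) = { *, ; }.
Union: FIRST(T) = { *, /, ; }.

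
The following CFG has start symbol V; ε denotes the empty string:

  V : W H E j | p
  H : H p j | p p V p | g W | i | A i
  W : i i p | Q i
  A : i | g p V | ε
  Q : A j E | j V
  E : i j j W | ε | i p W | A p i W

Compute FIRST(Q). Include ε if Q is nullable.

From Q : A j E: A nullable, take FIRST(A) ∪ {j} = { g, i, j }.
Q : j V contributes {j}.
Union: FIRST(Q) = { g, i, j }.

{ g, i, j }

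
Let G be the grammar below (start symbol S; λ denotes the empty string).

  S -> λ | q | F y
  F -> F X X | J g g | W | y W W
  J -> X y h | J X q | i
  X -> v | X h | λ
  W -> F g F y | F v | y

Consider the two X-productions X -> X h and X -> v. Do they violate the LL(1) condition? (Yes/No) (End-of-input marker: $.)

FIRST(X h) = { h, v } and FIRST(v) = { v }.
Both contain v, so the two alternatives are not disjoint — LL(1) conflict.

Yes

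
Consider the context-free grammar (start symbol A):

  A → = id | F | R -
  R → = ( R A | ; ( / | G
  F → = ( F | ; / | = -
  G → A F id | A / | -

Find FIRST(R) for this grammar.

{ -, ;, = }

R → = ( R A contributes {=}.
R → ; ( / contributes {;}.
From R → G: add FIRST(G) = { -, ;, = }.
Union: FIRST(R) = { -, ;, = }.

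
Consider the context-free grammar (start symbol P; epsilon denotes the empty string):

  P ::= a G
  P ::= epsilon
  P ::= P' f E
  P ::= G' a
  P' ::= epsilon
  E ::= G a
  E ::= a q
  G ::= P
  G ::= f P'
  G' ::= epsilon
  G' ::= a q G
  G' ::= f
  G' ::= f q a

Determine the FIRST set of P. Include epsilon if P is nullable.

P ::= a G contributes {a}.
P ::= epsilon contributes epsilon.
From P ::= P' f E: P' nullable, take FIRST(P') ∪ {f} = { f }.
From P ::= G' a: G' nullable, take FIRST(G') ∪ {a} = { a, f }.
Union: FIRST(P) = { a, f, epsilon }.

{ a, f, epsilon }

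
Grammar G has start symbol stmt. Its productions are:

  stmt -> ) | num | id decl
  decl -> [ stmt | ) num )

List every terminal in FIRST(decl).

decl -> [ stmt contributes {[}.
decl -> ) num ) contributes {)}.
Union: FIRST(decl) = { ), [ }.

{ ), [ }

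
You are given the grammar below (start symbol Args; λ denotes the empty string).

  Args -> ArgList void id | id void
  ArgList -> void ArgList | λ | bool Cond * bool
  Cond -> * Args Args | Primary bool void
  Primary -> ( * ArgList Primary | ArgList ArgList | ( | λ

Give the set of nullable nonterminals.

{ ArgList, Primary }

Directly nullable (have an λ-production): ArgList, Primary.
No other nonterminal has a production whose RHS symbols are all nullable.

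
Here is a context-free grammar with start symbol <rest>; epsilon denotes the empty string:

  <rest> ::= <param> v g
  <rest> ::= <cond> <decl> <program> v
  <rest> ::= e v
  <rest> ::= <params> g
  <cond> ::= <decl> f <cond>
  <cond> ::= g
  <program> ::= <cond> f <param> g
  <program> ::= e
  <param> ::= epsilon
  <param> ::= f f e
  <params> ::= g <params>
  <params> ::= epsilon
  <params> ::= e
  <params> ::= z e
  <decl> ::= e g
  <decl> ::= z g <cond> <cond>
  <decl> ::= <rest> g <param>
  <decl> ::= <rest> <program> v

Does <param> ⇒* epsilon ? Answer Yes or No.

Yes

<param> has an epsilon-production, so <param> ⇒ epsilon.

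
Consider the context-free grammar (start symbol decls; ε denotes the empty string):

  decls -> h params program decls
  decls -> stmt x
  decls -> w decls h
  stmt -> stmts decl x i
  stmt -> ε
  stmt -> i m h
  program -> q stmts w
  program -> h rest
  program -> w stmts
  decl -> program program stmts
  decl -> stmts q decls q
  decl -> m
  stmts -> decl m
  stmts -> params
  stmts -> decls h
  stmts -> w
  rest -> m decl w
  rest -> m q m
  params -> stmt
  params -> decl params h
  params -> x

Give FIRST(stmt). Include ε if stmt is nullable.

From stmt -> stmts decl x i: stmts nullable, take FIRST(stmts) ∪ FIRST(decl) = { h, i, m, q, w, x }.
stmt -> ε contributes ε.
stmt -> i m h contributes {i}.
Union: FIRST(stmt) = { h, i, m, q, w, x, ε }.

{ h, i, m, q, w, x, ε }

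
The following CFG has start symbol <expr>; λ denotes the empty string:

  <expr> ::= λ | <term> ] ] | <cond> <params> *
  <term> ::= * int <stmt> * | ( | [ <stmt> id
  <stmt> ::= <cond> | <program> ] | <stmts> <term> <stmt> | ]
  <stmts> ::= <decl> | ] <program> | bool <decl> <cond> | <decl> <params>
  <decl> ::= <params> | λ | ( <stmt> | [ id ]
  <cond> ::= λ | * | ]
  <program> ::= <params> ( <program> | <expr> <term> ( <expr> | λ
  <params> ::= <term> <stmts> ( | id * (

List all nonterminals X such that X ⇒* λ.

Directly nullable (have an λ-production): <expr>, <decl>, <cond>, <program>.
<stmt> ::= <cond> with every symbol nullable, so <stmt> is nullable.
<stmts> ::= <decl> with every symbol nullable, so <stmts> is nullable.
No other nonterminal has a production whose RHS symbols are all nullable.

{ <cond>, <decl>, <expr>, <program>, <stmt>, <stmts> }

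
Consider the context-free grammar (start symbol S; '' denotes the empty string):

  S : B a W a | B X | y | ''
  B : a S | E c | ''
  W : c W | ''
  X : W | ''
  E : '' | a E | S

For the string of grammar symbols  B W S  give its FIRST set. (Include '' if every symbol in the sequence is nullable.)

Add FIRST(B)\{''} = { a, c, y }; B is nullable, continue.
Add FIRST(W)\{''} = { c }; W is nullable, continue.
Add FIRST(S)\{''} = { a, c, y }; S is nullable, continue.
Every symbol is nullable, so include ''.

{ a, c, y, '' }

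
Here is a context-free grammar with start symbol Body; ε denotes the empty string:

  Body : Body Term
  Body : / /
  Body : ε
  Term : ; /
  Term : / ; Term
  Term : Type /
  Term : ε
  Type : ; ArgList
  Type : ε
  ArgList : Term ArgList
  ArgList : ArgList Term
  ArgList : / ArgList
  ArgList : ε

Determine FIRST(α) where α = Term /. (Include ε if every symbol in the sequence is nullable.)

{ /, ; }

Add FIRST(Term)\{ε} = { /, ; }; Term is nullable, continue.
/ is a terminal; add {/} and stop.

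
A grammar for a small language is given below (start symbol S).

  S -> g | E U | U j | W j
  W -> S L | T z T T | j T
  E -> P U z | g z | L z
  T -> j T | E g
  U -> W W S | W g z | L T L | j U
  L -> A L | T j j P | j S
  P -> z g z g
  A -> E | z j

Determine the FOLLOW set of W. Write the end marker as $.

In S -> W j: add FIRST(j) = { j }.
In U -> W W S: add FIRST(W S) = { g, j, z }.
In U -> W W S: add FIRST(S) = { g, j, z }.
In U -> W g z: add FIRST(g z) = { g }.
Union: FOLLOW(W) = { g, j, z }.

{ g, j, z }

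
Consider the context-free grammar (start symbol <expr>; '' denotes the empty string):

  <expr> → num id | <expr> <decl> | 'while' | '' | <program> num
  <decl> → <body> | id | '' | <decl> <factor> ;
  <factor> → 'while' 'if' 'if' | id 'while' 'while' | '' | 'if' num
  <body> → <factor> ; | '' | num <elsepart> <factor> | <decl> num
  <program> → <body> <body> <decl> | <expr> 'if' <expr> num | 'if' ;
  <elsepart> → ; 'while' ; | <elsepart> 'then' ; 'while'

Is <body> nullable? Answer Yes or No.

Yes

<body> has an ''-production, so <body> ⇒ ''.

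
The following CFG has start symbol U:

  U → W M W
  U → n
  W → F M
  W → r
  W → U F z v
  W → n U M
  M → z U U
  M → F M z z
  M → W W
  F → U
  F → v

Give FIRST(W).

From W → F M: add FIRST(F) = { n, r, v }.
W → r contributes {r}.
From W → U F z v: add FIRST(U) = { n, r, v }.
W → n U M contributes {n}.
Union: FIRST(W) = { n, r, v }.

{ n, r, v }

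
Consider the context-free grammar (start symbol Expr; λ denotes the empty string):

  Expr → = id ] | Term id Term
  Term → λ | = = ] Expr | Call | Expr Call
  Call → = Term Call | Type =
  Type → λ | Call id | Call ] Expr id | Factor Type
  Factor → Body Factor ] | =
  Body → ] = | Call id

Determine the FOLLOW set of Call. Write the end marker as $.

In Term → Call: Call is at the end, add FOLLOW(Term) = { $, =, ], id }.
In Term → Expr Call: Call is at the end, add FOLLOW(Term) = { $, =, ], id }.
In Call → = Term Call: Call is at the end, add FOLLOW(Call) = { $, =, ], id }.
In Type → Call id: add FIRST(id) = { id }.
In Type → Call ] Expr id: add FIRST(] Expr id) = { ] }.
In Body → Call id: add FIRST(id) = { id }.
Union: FOLLOW(Call) = { $, =, ], id }.

{ $, =, ], id }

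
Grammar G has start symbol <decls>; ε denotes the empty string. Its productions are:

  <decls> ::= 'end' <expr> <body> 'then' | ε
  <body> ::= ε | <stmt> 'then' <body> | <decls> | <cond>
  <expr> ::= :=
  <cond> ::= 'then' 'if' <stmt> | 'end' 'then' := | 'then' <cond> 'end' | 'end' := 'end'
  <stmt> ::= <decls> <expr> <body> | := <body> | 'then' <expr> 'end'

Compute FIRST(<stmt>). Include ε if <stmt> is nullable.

From <stmt> ::= <decls> <expr> <body>: <decls> nullable, take FIRST(<decls>) ∪ FIRST(<expr>) = { 'end', := }.
<stmt> ::= := <body> contributes {:=}.
<stmt> ::= 'then' <expr> 'end' contributes {'then'}.
Union: FIRST(<stmt>) = { 'end', 'then', := }.

{ 'end', 'then', := }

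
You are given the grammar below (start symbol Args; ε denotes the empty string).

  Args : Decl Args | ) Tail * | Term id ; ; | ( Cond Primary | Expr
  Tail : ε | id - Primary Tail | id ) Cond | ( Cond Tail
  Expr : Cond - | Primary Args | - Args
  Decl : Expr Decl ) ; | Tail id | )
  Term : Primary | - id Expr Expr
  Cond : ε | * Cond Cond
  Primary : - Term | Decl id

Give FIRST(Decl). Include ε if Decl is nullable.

{ (, ), *, -, id }

From Decl : Expr Decl ) ;: add FIRST(Expr) = { (, ), *, -, id }.
From Decl : Tail id: Tail nullable, take FIRST(Tail) ∪ {id} = { (, id }.
Decl : ) contributes {)}.
Union: FIRST(Decl) = { (, ), *, -, id }.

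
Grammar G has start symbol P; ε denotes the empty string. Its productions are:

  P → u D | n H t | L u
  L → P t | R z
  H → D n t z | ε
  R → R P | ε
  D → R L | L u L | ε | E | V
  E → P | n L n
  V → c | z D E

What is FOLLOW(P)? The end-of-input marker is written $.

{ $, n, t, u, z }

P is the start symbol, so $ ∈ FOLLOW(P).
In L → P t: add FIRST(t) = { t }.
In R → R P: P is at the end, add FOLLOW(R) = { n, u, z }.
In E → P: P is at the end, add FOLLOW(E) = { $, n, t, u, z }.
Union: FOLLOW(P) = { $, n, t, u, z }.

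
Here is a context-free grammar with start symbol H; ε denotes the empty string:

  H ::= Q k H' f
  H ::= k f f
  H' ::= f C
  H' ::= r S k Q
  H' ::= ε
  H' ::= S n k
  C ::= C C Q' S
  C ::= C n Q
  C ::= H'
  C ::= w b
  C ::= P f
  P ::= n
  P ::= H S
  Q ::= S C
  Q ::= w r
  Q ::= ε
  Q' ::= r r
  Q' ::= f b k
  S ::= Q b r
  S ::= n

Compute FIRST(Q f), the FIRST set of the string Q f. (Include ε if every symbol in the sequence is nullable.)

{ b, f, n, w }

Add FIRST(Q)\{ε} = { b, n, w }; Q is nullable, continue.
f is a terminal; add {f} and stop.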